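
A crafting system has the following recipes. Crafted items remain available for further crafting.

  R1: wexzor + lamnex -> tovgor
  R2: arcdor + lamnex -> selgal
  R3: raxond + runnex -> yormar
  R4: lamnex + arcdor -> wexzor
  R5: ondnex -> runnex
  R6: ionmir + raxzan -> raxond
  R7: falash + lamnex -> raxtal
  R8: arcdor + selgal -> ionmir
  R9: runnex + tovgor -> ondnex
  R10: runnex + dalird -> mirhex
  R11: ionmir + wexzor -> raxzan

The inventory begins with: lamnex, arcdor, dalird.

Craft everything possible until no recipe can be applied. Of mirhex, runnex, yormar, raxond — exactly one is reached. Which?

raxond

arcdor + lamnex -> selgal (R2).
lamnex + arcdor -> wexzor (R4).
Using R8, arcdor and selgal make ionmir.
Using R11, ionmir and wexzor make raxzan.
Using R6, ionmir and raxzan make raxond.
yormar would need raxond and runnex (R3), but runnex is never obtained. runnex would need ondnex (R5), but ondnex is never obtained. mirhex would need runnex and dalird (R10), but runnex is never obtained.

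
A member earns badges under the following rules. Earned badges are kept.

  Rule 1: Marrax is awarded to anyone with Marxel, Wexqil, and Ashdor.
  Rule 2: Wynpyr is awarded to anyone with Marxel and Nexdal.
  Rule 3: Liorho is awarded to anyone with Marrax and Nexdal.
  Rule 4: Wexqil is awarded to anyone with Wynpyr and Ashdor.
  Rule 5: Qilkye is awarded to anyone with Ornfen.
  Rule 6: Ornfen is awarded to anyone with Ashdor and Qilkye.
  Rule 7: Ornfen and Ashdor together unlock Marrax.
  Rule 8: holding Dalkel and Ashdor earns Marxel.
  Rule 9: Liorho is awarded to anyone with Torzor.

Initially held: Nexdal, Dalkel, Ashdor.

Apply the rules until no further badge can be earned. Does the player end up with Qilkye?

Qilkye would need Ornfen (Rule 5), but Ornfen is never earned.

No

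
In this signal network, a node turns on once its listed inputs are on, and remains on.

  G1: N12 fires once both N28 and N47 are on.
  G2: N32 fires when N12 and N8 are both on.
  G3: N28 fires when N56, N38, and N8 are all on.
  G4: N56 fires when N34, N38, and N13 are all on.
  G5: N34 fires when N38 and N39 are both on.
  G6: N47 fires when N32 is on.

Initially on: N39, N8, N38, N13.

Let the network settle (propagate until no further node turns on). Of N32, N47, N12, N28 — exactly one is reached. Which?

G5: N38 and N39 on → N34 on.
N34, N38, and N13 are on, so N56 fires (G4).
N56, N38, and N8 are on, so N28 fires (G3).
N47 would need N32 (G6), but N32 never turns on. N12 would need N28 and N47 (G1), but N47 never turns on. N32 would need N12 and N8 (G2), but N12 never turns on.

N28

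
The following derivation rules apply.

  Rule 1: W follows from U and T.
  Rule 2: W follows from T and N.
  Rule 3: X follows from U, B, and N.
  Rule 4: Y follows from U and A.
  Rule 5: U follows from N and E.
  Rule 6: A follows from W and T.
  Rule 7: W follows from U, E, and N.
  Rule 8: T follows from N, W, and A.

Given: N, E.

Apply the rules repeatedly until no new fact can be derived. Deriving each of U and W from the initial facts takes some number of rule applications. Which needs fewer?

U: From N and E, Rule 5 gives U. [1 rule application]
W: From N and E, Rule 5 gives U. U, E, and N hold, so W follows (Rule 7). [2 rule applications]
U needs fewer.

U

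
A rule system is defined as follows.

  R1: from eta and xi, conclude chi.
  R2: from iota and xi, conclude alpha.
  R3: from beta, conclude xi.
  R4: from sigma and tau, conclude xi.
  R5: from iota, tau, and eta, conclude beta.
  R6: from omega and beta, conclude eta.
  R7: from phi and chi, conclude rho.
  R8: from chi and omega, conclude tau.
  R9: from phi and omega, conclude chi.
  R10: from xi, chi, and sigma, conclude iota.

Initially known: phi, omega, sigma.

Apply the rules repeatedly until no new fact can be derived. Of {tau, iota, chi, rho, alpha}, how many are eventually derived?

5

phi and omega hold, so chi follows (R9).
From chi and omega, R8 gives tau.
phi and chi hold, so rho follows (R7).
sigma and tau hold, so xi follows (R4).
xi, chi, and sigma hold, so iota follows (R10).
iota and xi hold, so alpha follows (R2).
tau: reached.
iota: reached.
chi: reached.
rho: reached.
alpha: reached.
All 5 are reached.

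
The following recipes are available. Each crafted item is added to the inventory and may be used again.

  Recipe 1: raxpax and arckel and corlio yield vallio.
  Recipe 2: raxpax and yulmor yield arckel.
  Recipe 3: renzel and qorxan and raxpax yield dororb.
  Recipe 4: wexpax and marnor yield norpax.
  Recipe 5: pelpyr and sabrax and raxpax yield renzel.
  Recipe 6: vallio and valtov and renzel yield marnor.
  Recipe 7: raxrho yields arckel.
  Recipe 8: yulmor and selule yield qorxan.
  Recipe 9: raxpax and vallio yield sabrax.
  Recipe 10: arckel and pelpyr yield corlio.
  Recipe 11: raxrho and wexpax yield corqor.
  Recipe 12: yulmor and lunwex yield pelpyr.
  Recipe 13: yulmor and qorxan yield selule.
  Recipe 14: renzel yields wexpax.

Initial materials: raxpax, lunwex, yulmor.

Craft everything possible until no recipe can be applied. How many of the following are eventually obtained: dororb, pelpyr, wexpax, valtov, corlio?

3

yulmor and lunwex → pelpyr (Recipe 12).
Using Recipe 2, raxpax and yulmor make arckel.
arckel and pelpyr → corlio (Recipe 10).
raxpax and arckel and corlio → vallio (Recipe 1).
Using Recipe 9, raxpax and vallio make sabrax.
Using Recipe 5, pelpyr, sabrax, and raxpax make renzel.
renzel → wexpax (Recipe 14).
dororb would need renzel, qorxan, and raxpax (Recipe 3), but qorxan is never obtained.
pelpyr: reached.
wexpax: reached.
No rule produces valtov, and it is not given.
corlio: reached.
Reached: pelpyr, wexpax, and corlio — 3 of the 5.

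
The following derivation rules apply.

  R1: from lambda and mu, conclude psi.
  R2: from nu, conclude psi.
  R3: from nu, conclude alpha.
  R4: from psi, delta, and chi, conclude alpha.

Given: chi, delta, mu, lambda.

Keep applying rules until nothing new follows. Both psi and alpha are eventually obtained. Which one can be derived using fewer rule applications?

psi: From lambda and mu, R1 gives psi. [1 rule application]
alpha: lambda and mu hold, so psi follows (R1). psi, delta, and chi hold, so alpha follows (R4). [2 rule applications]
psi needs fewer.

psi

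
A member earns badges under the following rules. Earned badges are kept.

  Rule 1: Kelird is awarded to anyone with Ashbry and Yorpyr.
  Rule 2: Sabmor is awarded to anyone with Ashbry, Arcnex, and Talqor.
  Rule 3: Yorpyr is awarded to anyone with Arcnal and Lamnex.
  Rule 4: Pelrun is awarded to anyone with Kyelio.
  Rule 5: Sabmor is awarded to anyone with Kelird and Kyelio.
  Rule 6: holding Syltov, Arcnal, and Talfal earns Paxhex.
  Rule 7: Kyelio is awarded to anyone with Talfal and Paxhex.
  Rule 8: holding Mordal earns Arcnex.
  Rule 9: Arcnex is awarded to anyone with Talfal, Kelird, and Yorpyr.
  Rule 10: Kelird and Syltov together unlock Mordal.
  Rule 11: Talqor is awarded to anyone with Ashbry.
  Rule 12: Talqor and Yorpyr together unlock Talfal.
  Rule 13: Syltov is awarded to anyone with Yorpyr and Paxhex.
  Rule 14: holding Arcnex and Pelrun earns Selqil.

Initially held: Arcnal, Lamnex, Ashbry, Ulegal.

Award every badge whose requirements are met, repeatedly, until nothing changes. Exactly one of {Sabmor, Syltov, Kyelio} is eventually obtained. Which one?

With Ashbry, Talqor is earned (Rule 11).
With Arcnal and Lamnex, Yorpyr is earned (Rule 3).
With Talqor and Yorpyr, Talfal is earned (Rule 12).
With Ashbry and Yorpyr, Kelird is earned (Rule 1).
With Talfal, Kelird, and Yorpyr, Arcnex is earned (Rule 9).
With Ashbry, Arcnex, and Talqor, Sabmor is earned (Rule 2).
Syltov would need Yorpyr and Paxhex (Rule 13), but Paxhex is never earned. Kyelio would need Talfal and Paxhex (Rule 7), but Paxhex is never earned.

Sabmor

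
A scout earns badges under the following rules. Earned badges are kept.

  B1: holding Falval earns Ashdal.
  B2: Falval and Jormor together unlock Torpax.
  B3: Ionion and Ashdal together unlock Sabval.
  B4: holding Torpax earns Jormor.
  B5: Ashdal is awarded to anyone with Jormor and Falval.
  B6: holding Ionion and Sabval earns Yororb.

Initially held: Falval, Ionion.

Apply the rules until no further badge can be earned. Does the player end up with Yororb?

Yes

With Falval, Ashdal is earned (B1).
With Ionion and Ashdal, Sabval is earned (B3).
With Ionion and Sabval, Yororb is earned (B6).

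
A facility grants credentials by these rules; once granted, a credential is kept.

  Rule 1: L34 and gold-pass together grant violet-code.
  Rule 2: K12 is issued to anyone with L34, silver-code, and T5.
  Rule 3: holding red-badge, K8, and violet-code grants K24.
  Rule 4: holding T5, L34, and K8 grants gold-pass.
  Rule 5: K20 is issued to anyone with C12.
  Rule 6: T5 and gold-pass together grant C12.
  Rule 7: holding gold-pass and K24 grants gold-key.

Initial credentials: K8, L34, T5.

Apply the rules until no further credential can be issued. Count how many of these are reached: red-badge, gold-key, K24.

No rule produces red-badge, and it is not given.
gold-key would need gold-pass and K24 (Rule 7), but K24 is never granted.
K24 would need red-badge, K8, and violet-code (Rule 3), but red-badge is never granted.
None of the 3 are reached.

0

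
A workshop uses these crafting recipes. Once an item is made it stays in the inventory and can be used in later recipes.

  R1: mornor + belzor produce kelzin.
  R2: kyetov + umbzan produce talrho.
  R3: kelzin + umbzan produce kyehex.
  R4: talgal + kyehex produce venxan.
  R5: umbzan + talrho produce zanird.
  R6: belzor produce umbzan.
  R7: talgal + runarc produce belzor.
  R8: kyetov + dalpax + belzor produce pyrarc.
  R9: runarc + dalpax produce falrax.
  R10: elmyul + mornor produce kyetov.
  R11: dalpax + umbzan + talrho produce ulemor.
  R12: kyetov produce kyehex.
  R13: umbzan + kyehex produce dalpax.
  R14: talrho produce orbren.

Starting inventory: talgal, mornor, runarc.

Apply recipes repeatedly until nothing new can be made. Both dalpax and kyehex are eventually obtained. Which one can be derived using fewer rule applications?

kyehex

kyehex: talgal + runarc → belzor (R7). Using R1, mornor and belzor make kelzin. Using R6, belzor makes umbzan. kelzin + umbzan → kyehex (R3). [4 rule applications]
dalpax: Using R7, talgal and runarc make belzor. mornor + belzor → kelzin (R1). belzor → umbzan (R6). Using R3, kelzin and umbzan make kyehex. Using R13, umbzan and kyehex make dalpax. [5 rule applications]
kyehex needs fewer.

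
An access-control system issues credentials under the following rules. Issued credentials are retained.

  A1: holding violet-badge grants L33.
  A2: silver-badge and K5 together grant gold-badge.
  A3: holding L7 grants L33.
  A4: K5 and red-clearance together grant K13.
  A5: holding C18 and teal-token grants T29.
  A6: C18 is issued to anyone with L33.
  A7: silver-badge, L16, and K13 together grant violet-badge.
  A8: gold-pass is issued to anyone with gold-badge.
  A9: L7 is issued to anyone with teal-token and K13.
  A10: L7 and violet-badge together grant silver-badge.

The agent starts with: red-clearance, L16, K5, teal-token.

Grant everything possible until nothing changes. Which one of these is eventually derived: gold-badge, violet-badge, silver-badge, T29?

Holding K5 and red-clearance grants K13 (A4).
Holding teal-token and K13 grants L7 (A9).
Holding L7 grants L33 (A3).
Holding L33 grants C18 (A6).
Holding C18 and teal-token grants T29 (A5).
gold-badge would need silver-badge and K5 (A2), but silver-badge is never granted. violet-badge would need silver-badge, L16, and K13 (A7), but silver-badge is never granted. silver-badge would need L7 and violet-badge (A10), but violet-badge is never granted.

T29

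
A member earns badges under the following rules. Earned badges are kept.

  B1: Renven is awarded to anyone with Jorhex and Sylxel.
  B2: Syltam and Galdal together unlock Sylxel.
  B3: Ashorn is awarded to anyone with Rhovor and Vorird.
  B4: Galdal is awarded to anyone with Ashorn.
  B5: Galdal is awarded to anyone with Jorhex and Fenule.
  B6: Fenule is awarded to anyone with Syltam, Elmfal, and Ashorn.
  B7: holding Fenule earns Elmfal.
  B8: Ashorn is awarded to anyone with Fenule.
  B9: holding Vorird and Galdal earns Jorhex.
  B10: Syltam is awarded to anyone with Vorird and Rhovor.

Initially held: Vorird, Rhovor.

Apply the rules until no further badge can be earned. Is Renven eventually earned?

With Vorird and Rhovor, Syltam is earned (B10).
With Rhovor and Vorird, Ashorn is earned (B3).
With Ashorn, Galdal is earned (B4).
With Syltam and Galdal, Sylxel is earned (B2).
With Vorird and Galdal, Jorhex is earned (B9).
With Jorhex and Sylxel, Renven is earned (B1).

Yes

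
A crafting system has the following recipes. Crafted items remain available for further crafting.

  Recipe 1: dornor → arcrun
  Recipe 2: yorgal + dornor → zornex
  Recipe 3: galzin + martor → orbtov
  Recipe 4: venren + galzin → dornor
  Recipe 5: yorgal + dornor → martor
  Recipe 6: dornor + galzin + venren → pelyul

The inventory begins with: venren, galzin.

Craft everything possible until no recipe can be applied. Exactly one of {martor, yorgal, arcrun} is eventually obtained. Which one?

Using Recipe 4, venren and galzin make dornor.
Using Recipe 1, dornor makes arcrun.
No rule produces yorgal, and it is not given. martor would need yorgal and dornor (Recipe 5), but yorgal is never obtained.

arcrun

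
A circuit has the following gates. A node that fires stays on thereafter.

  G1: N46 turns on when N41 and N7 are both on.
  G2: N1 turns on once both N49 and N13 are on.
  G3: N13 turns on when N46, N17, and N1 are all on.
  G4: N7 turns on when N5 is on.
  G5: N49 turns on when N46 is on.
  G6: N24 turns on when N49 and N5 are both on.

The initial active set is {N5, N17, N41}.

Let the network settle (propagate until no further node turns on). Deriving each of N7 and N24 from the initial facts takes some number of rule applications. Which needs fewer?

N7

N7: N5 is on, so N7 turns on (G4). [1 rule application]
N24: N5 is on, so N7 turns on (G4). G1: N41 and N7 on → N46 on. N46 is on, so N49 turns on (G5). G6: N49 and N5 on → N24 on. [4 rule applications]
N7 needs fewer.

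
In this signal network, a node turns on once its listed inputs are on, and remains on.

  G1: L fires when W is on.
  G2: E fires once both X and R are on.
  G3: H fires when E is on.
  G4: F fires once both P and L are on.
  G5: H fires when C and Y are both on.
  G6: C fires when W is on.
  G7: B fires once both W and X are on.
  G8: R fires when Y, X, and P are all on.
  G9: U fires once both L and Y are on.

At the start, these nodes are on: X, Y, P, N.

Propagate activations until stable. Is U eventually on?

No

U would need L and Y (G9), but L never turns on.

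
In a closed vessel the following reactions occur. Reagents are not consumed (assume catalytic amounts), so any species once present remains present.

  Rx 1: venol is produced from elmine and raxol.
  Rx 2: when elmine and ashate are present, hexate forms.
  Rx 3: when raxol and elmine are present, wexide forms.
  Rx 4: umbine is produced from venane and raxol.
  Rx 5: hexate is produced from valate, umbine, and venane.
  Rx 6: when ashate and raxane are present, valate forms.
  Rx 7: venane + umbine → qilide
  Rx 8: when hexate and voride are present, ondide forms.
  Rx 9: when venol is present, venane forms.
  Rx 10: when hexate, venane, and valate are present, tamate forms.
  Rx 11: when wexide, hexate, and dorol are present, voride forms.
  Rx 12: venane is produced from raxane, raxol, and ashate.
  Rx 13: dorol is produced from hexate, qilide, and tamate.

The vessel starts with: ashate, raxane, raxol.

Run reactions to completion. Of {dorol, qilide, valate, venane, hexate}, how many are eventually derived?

ashate and raxane present → valate forms (Rx 6).
raxane, raxol, and ashate present → venane forms (Rx 12).
venane and raxol present → umbine forms (Rx 4).
valate, umbine, and venane present → hexate forms (Rx 5).
venane and umbine present → qilide forms (Rx 7).
hexate, venane, and valate present → tamate forms (Rx 10).
hexate, qilide, and tamate present → dorol forms (Rx 13).
dorol: reached.
qilide: reached.
valate: reached.
venane: reached.
hexate: reached.
All 5 are reached.

5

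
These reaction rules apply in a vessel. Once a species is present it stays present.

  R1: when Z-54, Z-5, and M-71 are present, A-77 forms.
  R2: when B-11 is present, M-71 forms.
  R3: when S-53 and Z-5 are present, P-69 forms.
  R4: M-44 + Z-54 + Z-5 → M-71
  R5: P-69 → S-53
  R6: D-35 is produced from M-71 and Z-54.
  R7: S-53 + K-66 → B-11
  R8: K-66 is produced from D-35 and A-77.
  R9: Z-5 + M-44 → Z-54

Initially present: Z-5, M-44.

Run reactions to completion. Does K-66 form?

Z-5 and M-44 present → Z-54 forms (R9).
M-44, Z-54, and Z-5 present → M-71 forms (R4).
Z-54, Z-5, and M-71 present → A-77 forms (R1).
M-71 and Z-54 present → D-35 forms (R6).
D-35 and A-77 present → K-66 forms (R8).

Yes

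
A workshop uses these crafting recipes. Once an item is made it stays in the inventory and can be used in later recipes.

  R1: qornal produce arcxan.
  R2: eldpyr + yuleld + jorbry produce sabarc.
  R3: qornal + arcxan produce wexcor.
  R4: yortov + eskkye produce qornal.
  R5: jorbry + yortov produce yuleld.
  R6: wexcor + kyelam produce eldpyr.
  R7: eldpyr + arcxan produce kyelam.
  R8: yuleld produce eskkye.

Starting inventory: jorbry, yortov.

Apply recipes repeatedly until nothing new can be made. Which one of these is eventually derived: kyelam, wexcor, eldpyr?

jorbry + yortov → yuleld (R5).
yuleld → eskkye (R8).
yortov + eskkye → qornal (R4).
qornal → arcxan (R1).
qornal + arcxan → wexcor (R3).
kyelam would need eldpyr and arcxan (R7), but eldpyr is never obtained. eldpyr would need wexcor and kyelam (R6), but kyelam is never obtained.

wexcor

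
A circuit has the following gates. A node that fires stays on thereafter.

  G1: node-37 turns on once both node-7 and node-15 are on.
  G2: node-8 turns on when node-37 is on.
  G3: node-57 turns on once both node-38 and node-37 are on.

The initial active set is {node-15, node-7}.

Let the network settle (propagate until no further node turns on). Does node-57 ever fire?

No

node-57 would need node-38 and node-37 (G3), but node-38 never turns on.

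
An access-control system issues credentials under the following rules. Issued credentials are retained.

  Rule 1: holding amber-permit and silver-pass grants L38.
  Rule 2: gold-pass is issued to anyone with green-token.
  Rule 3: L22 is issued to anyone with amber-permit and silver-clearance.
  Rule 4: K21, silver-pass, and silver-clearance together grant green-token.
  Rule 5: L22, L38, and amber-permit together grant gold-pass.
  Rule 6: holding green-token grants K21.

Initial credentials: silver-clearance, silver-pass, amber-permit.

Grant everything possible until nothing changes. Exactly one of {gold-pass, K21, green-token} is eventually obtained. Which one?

Holding amber-permit and silver-pass grants L38 (Rule 1).
Holding amber-permit and silver-clearance grants L22 (Rule 3).
Holding L22, L38, and amber-permit grants gold-pass (Rule 5).
K21 would need green-token (Rule 6), but green-token is never granted. green-token would need K21, silver-pass, and silver-clearance (Rule 4), but K21 is never granted.

gold-pass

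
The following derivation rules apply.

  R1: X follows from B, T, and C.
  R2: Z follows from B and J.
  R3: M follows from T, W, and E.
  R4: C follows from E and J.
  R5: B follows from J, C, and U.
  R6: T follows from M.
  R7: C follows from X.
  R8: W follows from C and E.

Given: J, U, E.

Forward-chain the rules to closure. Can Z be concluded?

Yes

From E and J, R4 gives C.
J, C, and U hold, so B follows (R5).
From B and J, R2 gives Z.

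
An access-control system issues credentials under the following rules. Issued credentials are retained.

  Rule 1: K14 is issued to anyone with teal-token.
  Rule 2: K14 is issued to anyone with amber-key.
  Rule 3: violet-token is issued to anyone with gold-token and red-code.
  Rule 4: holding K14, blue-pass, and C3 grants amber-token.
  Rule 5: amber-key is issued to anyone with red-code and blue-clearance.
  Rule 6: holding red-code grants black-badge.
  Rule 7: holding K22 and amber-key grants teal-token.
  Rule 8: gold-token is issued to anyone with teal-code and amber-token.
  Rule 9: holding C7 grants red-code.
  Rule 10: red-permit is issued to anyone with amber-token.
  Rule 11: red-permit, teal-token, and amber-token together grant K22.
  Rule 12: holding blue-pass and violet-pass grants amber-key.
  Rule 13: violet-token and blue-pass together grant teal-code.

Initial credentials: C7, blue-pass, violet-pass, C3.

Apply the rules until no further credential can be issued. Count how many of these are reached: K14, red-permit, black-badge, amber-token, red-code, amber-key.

Holding blue-pass and violet-pass grants amber-key (Rule 12).
Holding C7 grants red-code (Rule 9).
Holding red-code grants black-badge (Rule 6).
Holding amber-key grants K14 (Rule 2).
Holding K14, blue-pass, and C3 grants amber-token (Rule 4).
Holding amber-token grants red-permit (Rule 10).
K14: reached.
red-permit: reached.
black-badge: reached.
amber-token: reached.
red-code: reached.
amber-key: reached.
All 6 are reached.

6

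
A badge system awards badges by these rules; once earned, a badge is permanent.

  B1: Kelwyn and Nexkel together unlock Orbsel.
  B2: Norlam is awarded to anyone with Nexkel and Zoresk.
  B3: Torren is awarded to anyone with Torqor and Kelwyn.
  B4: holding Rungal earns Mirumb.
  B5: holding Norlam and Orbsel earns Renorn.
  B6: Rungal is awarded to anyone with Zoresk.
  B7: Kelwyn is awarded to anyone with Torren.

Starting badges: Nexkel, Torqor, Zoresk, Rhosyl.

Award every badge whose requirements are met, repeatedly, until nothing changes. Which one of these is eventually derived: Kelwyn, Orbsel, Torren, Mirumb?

Mirumb

With Zoresk, Rungal is earned (B6).
With Rungal, Mirumb is earned (B4).
Kelwyn would need Torren (B7), but Torren is never earned. Torren would need Torqor and Kelwyn (B3), but Kelwyn is never earned. Orbsel would need Kelwyn and Nexkel (B1), but Kelwyn is never earned.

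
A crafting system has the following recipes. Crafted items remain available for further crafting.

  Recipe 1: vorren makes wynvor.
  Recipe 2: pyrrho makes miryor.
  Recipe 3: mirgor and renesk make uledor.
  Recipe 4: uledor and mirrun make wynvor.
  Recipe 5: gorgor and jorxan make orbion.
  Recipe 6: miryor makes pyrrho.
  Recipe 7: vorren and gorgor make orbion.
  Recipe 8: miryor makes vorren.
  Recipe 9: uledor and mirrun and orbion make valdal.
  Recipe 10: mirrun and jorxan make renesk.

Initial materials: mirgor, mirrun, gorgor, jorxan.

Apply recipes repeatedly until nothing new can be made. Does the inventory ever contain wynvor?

Yes

mirrun and jorxan → renesk (Recipe 10).
mirgor and renesk → uledor (Recipe 3).
Using Recipe 4, uledor and mirrun make wynvor.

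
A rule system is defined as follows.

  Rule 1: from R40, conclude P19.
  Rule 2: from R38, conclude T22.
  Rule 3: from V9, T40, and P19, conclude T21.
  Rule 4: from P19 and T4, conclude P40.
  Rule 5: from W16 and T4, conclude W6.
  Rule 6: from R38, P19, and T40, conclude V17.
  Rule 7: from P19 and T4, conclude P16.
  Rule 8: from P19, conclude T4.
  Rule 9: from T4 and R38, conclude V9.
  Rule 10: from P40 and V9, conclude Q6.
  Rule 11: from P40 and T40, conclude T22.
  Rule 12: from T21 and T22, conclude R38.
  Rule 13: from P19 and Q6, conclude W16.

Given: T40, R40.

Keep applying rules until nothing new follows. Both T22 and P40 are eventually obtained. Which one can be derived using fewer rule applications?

P40

P40: R40 holds, so P19 follows (Rule 1). From P19, Rule 8 gives T4. P19 and T4 hold, so P40 follows (Rule 4). [3 rule applications]
T22: R40 holds, so P19 follows (Rule 1). From P19, Rule 8 gives T4. From P19 and T4, Rule 4 gives P40. P40 and T40 hold, so T22 follows (Rule 11). [4 rule applications]
P40 needs fewer.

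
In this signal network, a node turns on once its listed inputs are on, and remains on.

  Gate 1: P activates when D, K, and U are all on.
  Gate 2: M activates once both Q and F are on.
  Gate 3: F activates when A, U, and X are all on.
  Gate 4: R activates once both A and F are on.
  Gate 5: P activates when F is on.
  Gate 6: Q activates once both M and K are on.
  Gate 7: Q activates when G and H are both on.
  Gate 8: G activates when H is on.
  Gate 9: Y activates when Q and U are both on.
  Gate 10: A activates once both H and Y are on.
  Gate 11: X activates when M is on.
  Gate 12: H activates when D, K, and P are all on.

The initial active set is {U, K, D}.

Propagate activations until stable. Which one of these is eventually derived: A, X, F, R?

A

Gate 1: D, K, and U on → P on.
Gate 12: D, K, and P on → H on.
H is on, so G activates (Gate 8).
Gate 7: G and H on → Q on.
Gate 9: Q and U on → Y on.
Gate 10: H and Y on → A on.
R would need A and F (Gate 4), but F never turns on. F would need A, U, and X (Gate 3), but X never turns on. X would need M (Gate 11), but M never turns on.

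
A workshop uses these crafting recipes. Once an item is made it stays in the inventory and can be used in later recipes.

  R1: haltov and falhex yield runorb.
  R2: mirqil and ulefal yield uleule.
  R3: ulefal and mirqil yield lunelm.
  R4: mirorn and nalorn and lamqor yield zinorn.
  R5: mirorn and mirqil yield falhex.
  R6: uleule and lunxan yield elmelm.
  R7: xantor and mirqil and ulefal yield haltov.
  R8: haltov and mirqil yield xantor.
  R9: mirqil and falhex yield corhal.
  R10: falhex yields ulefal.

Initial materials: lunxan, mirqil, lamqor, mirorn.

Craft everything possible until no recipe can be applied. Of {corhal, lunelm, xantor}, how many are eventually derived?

mirorn and mirqil → falhex (R5).
mirqil and falhex → corhal (R9).
Using R10, falhex makes ulefal.
ulefal and mirqil → lunelm (R3).
corhal: reached.
lunelm: reached.
xantor would need haltov and mirqil (R8), but haltov is never obtained.
Reached: corhal and lunelm — 2 of the 3.

2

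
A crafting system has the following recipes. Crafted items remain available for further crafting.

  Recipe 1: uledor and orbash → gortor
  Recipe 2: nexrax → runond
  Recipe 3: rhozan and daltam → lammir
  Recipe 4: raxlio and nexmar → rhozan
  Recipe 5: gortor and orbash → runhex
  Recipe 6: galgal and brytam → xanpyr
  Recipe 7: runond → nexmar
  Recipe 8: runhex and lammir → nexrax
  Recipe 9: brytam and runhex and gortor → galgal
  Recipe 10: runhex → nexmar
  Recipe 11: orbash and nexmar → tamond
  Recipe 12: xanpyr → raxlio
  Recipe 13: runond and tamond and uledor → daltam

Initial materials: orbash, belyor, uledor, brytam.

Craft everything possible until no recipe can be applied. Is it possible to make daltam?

No

daltam would need runond, tamond, and uledor (Recipe 13), but runond is never obtained.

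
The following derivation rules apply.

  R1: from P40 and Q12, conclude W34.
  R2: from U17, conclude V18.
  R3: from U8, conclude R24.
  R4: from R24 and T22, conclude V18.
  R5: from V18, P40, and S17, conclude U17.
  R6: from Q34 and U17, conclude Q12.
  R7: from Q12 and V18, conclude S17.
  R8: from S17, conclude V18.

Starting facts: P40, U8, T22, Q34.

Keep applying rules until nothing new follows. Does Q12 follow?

No

Q12 would need Q34 and U17 (R6), but U17 is never established.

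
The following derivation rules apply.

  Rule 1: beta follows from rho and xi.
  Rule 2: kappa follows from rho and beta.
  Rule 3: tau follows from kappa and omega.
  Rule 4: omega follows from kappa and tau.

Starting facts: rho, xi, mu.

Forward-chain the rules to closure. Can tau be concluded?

tau would need kappa and omega (Rule 3), but omega is never established.

No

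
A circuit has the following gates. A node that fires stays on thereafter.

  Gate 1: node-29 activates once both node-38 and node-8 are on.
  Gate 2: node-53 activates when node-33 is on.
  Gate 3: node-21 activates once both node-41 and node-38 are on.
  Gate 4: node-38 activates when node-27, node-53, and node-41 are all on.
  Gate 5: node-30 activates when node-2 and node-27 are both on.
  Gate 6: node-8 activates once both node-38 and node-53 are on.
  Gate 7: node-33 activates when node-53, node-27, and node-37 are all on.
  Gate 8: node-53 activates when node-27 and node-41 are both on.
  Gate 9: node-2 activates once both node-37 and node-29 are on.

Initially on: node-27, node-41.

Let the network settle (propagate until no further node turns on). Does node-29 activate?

node-27 and node-41 are on, so node-53 activates (Gate 8).
Gate 4: node-27, node-53, and node-41 on → node-38 on.
node-38 and node-53 are on, so node-8 activates (Gate 6).
Gate 1: node-38 and node-8 on → node-29 on.

Yes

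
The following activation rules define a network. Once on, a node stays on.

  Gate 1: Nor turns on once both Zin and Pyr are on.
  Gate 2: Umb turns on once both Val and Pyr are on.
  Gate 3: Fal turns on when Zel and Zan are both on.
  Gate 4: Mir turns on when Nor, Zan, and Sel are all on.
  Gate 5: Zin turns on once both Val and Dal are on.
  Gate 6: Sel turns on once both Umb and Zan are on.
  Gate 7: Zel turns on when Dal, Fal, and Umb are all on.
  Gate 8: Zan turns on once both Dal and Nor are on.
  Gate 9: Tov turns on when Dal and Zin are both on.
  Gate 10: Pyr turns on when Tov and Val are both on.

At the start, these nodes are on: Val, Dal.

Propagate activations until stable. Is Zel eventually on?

Zel would need Dal, Fal, and Umb (Gate 7), but Fal never turns on.

No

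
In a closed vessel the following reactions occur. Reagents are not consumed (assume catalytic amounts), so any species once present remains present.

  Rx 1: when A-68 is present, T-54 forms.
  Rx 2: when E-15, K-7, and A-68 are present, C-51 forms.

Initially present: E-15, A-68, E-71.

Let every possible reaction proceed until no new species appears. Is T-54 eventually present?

Yes

A-68 present → T-54 forms (Rx 1).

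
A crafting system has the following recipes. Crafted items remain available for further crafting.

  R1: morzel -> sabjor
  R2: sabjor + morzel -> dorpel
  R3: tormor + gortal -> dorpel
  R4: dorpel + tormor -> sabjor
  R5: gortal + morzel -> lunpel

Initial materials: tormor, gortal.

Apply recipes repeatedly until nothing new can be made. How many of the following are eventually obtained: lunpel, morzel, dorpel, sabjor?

Using R3, tormor and gortal make dorpel.
Using R4, dorpel and tormor make sabjor.
lunpel would need gortal and morzel (R5), but morzel is never obtained.
No rule produces morzel, and it is not given.
dorpel: reached.
sabjor: reached.
Reached: dorpel and sabjor — 2 of the 4.

2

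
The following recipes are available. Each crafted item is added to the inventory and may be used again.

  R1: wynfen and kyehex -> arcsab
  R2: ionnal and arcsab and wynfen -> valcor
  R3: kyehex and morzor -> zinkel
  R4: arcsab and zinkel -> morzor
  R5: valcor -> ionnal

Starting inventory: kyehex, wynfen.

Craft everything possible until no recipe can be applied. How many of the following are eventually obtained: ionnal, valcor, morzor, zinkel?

0

ionnal would need valcor (R5), but valcor is never obtained.
valcor would need ionnal, arcsab, and wynfen (R2), but ionnal is never obtained.
morzor would need arcsab and zinkel (R4), but zinkel is never obtained.
zinkel would need kyehex and morzor (R3), but morzor is never obtained.
None of the 4 are reached.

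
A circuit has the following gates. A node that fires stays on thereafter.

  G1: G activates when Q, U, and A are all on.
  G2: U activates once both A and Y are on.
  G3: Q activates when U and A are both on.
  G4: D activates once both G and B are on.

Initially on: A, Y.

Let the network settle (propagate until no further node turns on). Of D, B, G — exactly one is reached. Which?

A and Y are on, so U activates (G2).
U and A are on, so Q activates (G3).
G1: Q, U, and A on → G on.
No rule produces B, and it is not given. D would need G and B (G4), but B never turns on.

G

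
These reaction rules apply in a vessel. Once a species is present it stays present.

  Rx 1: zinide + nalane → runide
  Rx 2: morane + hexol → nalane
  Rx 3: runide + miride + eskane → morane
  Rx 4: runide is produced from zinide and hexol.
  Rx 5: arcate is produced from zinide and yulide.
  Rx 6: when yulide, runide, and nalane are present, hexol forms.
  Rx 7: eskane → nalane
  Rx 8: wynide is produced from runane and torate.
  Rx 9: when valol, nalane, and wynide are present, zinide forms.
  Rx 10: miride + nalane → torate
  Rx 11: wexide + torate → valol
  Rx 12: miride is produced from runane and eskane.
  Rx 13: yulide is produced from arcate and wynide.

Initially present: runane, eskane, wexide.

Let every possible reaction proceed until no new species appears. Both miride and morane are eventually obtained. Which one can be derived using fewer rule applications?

miride: runane and eskane present → miride forms (Rx 12). [1 rule application]
morane: runane and eskane present → miride forms (Rx 12). eskane present → nalane forms (Rx 7). miride and nalane present → torate forms (Rx 10). runane and torate present → wynide forms (Rx 8). wexide and torate present → valol forms (Rx 11). valol, nalane, and wynide present → zinide forms (Rx 9). zinide and nalane present → runide forms (Rx 1). runide, miride, and eskane present → morane forms (Rx 3). [8 rule applications]
miride needs fewer.

miride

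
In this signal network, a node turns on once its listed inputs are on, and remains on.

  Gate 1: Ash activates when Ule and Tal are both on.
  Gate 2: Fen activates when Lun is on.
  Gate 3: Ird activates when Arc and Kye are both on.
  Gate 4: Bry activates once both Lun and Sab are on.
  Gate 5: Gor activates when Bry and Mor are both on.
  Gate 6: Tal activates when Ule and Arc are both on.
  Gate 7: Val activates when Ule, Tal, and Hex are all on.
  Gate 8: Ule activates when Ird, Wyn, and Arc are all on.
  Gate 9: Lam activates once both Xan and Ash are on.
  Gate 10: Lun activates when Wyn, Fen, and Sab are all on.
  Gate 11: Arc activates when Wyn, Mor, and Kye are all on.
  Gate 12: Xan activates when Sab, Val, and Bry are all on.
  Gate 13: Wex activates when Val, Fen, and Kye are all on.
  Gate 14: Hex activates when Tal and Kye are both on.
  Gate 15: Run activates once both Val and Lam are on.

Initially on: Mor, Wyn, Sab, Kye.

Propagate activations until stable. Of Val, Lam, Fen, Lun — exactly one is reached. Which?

Gate 11: Wyn, Mor, and Kye on → Arc on.
Gate 3: Arc and Kye on → Ird on.
Gate 8: Ird, Wyn, and Arc on → Ule on.
Ule and Arc are on, so Tal activates (Gate 6).
Gate 14: Tal and Kye on → Hex on.
Ule, Tal, and Hex are on, so Val activates (Gate 7).
Lun would need Wyn, Fen, and Sab (Gate 10), but Fen never turns on. Fen would need Lun (Gate 2), but Lun never turns on. Lam would need Xan and Ash (Gate 9), but Xan never turns on.

Val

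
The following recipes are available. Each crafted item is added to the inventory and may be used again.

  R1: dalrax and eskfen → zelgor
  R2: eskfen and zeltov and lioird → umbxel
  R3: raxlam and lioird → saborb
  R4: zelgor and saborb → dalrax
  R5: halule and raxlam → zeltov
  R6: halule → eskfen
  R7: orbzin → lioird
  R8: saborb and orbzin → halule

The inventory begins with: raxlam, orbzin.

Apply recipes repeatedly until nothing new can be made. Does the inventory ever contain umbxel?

Using R7, orbzin makes lioird.
Using R3, raxlam and lioird make saborb.
Using R8, saborb and orbzin make halule.
Using R5, halule and raxlam make zeltov.
halule → eskfen (R6).
Using R2, eskfen, zeltov, and lioird make umbxel.

Yes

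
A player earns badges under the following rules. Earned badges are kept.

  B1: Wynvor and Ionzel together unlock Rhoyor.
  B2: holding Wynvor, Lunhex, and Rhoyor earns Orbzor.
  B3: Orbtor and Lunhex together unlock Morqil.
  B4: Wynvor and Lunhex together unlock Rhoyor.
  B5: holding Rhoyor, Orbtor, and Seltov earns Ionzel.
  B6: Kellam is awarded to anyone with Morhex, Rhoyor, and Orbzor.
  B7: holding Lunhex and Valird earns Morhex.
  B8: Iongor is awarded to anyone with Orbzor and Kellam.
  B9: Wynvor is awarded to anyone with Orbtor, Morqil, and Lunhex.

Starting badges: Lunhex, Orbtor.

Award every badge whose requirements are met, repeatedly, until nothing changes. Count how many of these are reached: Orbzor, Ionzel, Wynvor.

With Orbtor and Lunhex, Morqil is earned (B3).
With Orbtor, Morqil, and Lunhex, Wynvor is earned (B9).
With Wynvor and Lunhex, Rhoyor is earned (B4).
With Wynvor, Lunhex, and Rhoyor, Orbzor is earned (B2).
Orbzor: reached.
Ionzel would need Rhoyor, Orbtor, and Seltov (B5), but Seltov is never earned.
Wynvor: reached.
Reached: Orbzor and Wynvor — 2 of the 3.

2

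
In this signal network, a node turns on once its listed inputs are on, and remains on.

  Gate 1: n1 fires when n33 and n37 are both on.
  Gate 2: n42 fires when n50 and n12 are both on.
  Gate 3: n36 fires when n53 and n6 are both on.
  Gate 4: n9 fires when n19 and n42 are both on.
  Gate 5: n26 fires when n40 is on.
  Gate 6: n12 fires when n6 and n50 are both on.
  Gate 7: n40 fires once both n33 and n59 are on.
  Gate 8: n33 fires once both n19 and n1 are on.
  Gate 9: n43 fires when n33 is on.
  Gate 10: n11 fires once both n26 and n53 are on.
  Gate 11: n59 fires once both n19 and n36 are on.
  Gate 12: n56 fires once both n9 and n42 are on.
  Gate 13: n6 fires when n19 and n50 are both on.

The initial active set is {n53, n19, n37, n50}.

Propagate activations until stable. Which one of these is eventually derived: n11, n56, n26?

Gate 13: n19 and n50 on → n6 on.
Gate 6: n6 and n50 on → n12 on.
Gate 2: n50 and n12 on → n42 on.
Gate 4: n19 and n42 on → n9 on.
Gate 12: n9 and n42 on → n56 on.
n26 would need n40 (Gate 5), but n40 never turns on. n11 would need n26 and n53 (Gate 10), but n26 never turns on.

n56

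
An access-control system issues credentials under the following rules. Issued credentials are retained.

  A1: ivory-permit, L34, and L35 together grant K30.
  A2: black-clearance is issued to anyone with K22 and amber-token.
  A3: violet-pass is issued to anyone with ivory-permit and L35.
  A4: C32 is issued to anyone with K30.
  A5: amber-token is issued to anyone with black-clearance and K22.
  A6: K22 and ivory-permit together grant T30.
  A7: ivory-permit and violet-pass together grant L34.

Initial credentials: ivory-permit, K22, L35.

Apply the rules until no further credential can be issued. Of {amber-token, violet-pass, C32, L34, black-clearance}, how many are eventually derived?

Holding ivory-permit and L35 grants violet-pass (A3).
Holding ivory-permit and violet-pass grants L34 (A7).
Holding ivory-permit, L34, and L35 grants K30 (A1).
Holding K30 grants C32 (A4).
amber-token would need black-clearance and K22 (A5), but black-clearance is never granted.
violet-pass: reached.
C32: reached.
L34: reached.
black-clearance would need K22 and amber-token (A2), but amber-token is never granted.
Reached: violet-pass, C32, and L34 — 3 of the 5.

3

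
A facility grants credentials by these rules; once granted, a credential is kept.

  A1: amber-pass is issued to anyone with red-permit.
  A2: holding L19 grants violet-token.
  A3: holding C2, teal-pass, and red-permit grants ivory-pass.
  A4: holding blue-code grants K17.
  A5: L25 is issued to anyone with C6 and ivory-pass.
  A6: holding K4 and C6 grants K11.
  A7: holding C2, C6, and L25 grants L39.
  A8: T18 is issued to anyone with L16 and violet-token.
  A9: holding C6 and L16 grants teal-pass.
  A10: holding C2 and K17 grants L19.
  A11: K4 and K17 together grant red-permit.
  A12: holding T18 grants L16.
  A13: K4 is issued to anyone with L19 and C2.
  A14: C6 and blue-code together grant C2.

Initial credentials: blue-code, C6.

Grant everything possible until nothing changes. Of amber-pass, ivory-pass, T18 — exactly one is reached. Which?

Holding C6 and blue-code grants C2 (A14).
Holding blue-code grants K17 (A4).
Holding C2 and K17 grants L19 (A10).
Holding L19 and C2 grants K4 (A13).
Holding K4 and K17 grants red-permit (A11).
Holding red-permit grants amber-pass (A1).
T18 would need L16 and violet-token (A8), but L16 is never granted. ivory-pass would need C2, teal-pass, and red-permit (A3), but teal-pass is never granted.

amber-pass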